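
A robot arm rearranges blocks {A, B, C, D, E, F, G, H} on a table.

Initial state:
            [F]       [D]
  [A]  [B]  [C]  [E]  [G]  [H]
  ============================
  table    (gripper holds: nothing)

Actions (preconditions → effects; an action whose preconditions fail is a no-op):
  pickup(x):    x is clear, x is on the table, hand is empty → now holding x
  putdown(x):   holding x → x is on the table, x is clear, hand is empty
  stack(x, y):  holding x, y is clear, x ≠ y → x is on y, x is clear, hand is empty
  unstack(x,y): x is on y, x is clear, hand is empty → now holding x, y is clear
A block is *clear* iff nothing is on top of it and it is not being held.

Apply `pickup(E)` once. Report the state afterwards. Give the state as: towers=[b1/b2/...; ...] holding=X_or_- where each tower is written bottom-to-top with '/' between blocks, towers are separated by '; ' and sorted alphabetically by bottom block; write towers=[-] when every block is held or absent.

towers=[A; B; C/F; G/D; H] holding=E

before: towers=[A; B; C/F; E; G/D; H] holding=-
pre[pickup(E)]: clear(E) ok, ontable(E) ok, handempty ok
all met → apply pickup(E)
after:  towers=[A; B; C/F; G/D; H] holding=E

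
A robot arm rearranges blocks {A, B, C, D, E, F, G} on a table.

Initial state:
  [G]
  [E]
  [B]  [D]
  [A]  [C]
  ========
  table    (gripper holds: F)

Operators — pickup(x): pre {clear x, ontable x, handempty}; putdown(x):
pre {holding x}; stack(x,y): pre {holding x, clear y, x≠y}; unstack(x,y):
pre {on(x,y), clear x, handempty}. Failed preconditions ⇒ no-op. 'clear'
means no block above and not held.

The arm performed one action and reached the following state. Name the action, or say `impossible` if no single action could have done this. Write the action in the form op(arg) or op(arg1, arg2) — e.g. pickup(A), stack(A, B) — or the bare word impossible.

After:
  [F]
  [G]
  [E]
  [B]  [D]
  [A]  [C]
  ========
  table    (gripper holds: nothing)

stack(F, G)

target: towers=[A/B/E/G/F; C/D] holding=-
        putdown(F) → towers=[A/B/E/G; C/D; F] holding=-
       stack(F, G) → towers=[A/B/E/G/F; C/D] holding=-  ← match
       stack(F, D) → towers=[A/B/E/G; C/D/F] holding=-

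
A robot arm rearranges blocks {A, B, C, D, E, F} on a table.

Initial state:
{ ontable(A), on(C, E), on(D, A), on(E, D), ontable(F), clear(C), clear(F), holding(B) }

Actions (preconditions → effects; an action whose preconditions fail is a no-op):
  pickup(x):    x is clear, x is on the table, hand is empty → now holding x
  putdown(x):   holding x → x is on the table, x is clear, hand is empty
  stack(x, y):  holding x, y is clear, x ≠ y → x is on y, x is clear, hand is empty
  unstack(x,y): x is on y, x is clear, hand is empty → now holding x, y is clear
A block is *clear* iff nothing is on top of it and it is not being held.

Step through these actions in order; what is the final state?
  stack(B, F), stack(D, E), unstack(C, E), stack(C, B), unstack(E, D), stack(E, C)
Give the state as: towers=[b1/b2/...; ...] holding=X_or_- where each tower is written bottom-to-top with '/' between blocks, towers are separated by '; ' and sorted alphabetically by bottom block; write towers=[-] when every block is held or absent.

towers=[A/D; F/B/C/E] holding=-

step 1 (stack(B, F)): towers=[A/D/E/C; F/B] holding=-
step 2 (stack(D, E)) [no-op]: towers=[A/D/E/C; F/B] holding=-
step 3 (unstack(C, E)): towers=[A/D/E; F/B] holding=C
step 4 (stack(C, B)): towers=[A/D/E; F/B/C] holding=-
step 5 (unstack(E, D)): towers=[A/D; F/B/C] holding=E
step 6 (stack(E, C)): towers=[A/D; F/B/C/E] holding=-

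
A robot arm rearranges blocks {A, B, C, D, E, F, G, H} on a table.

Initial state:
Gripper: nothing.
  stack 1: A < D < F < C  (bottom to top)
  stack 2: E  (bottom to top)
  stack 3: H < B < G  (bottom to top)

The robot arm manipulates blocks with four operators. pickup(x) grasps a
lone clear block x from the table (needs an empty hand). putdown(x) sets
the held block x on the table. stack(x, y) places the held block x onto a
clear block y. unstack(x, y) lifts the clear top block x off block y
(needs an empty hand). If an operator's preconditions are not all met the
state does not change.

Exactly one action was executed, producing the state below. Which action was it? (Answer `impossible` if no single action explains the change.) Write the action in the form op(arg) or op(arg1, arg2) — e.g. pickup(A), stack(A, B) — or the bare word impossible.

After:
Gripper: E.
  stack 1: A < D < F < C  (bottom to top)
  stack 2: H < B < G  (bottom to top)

pickup(E)

target: towers=[A/D/F/C; H/B/G] holding=E
     unstack(G, B) → towers=[A/D/F/C; E; H/B] holding=G
         pickup(E) → towers=[A/D/F/C; H/B/G] holding=E  ← match
     unstack(C, F) → towers=[A/D/F; E; H/B/G] holding=C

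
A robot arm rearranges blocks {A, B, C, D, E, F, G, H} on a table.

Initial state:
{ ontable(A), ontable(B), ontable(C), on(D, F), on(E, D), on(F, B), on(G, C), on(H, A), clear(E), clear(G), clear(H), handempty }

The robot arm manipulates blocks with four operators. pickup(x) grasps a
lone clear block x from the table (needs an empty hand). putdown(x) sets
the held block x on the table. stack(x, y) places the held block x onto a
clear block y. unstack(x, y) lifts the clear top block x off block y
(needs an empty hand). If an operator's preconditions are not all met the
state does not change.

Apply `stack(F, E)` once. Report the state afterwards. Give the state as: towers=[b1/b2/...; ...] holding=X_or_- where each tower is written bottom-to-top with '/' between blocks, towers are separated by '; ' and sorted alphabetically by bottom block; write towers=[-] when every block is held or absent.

towers=[A/H; B/F/D/E; C/G] holding=-

before: towers=[A/H; B/F/D/E; C/G] holding=-
pre[stack(F, E)]: holding(F) no, clear(E) yes, F≠E yes
holding(F) unmet → stack(F, E) is a no-op
after:  towers=[A/H; B/F/D/E; C/G] holding=-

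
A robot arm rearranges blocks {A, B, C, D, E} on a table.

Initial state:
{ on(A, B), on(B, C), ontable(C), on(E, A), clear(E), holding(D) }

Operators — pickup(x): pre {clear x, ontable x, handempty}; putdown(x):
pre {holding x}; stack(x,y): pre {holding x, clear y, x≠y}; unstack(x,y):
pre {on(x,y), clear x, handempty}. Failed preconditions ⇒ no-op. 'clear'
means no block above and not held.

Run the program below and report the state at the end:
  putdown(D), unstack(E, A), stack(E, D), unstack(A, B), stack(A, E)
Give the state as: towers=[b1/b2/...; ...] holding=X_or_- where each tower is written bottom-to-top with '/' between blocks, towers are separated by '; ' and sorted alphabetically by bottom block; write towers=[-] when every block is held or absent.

towers=[C/B; D/E/A] holding=-

step 1 (putdown(D)): towers=[C/B/A/E; D] holding=-
step 2 (unstack(E, A)): towers=[C/B/A; D] holding=E
step 3 (stack(E, D)): towers=[C/B/A; D/E] holding=-
step 4 (unstack(A, B)): towers=[C/B; D/E] holding=A
step 5 (stack(A, E)): towers=[C/B; D/E/A] holding=-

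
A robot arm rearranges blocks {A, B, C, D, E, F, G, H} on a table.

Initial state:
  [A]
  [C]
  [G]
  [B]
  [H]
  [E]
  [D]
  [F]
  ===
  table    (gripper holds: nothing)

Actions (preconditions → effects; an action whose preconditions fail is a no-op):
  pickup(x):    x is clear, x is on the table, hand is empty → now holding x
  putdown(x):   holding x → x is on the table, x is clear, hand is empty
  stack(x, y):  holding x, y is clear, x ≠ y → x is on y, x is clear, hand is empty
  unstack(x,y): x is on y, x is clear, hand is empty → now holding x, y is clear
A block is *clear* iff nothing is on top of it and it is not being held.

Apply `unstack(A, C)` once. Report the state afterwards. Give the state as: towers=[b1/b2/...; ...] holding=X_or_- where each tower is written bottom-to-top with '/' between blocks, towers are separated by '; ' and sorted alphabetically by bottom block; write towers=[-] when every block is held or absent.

towers=[F/D/E/H/B/G/C] holding=A

before: towers=[F/D/E/H/B/G/C/A] holding=-
pre[unstack(A, C)]: on(A,C) ok, clear(A) ok, handempty ok
all met → apply unstack(A, C)
after:  towers=[F/D/E/H/B/G/C] holding=A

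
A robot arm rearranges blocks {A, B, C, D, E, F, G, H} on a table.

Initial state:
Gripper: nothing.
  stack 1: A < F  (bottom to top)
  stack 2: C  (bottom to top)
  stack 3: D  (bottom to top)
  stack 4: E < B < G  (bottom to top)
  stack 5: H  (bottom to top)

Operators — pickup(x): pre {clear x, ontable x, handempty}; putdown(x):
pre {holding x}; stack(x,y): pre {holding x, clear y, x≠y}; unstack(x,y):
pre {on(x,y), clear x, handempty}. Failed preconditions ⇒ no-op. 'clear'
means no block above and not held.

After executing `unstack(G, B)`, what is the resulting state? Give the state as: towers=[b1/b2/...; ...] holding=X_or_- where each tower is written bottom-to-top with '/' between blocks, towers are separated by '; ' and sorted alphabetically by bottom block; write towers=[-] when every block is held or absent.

towers=[A/F; C; D; E/B; H] holding=G

before: towers=[A/F; C; D; E/B/G; H] holding=-
pre[unstack(G, B)]: on(G,B) ok, clear(G) ok, handempty ok
all met → apply unstack(G, B)
after:  towers=[A/F; C; D; E/B; H] holding=G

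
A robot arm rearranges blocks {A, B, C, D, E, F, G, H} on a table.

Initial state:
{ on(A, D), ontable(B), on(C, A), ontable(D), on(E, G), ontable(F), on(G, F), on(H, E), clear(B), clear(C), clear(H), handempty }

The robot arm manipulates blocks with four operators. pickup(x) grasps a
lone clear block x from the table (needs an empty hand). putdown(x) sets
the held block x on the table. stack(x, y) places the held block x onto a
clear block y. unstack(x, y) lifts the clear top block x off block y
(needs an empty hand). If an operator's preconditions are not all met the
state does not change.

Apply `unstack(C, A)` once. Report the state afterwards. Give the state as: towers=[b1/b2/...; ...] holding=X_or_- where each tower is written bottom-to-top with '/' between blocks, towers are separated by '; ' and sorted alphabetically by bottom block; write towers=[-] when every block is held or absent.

before: towers=[B; D/A/C; F/G/E/H] holding=-
pre[unstack(C, A)]: on(C,A) ok, clear(C) ok, handempty ok
all met → apply unstack(C, A)
after:  towers=[B; D/A; F/G/E/H] holding=C

towers=[B; D/A; F/G/E/H] holding=C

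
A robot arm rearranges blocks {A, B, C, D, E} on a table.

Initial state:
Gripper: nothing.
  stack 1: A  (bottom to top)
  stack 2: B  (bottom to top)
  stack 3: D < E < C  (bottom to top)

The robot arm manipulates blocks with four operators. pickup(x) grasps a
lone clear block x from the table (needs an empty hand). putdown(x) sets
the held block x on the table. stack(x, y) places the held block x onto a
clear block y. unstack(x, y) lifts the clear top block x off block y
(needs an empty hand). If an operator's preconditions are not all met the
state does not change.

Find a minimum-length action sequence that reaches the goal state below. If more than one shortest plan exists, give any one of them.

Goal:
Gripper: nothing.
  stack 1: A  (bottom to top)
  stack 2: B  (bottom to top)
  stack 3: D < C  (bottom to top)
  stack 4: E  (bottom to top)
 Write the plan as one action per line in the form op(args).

unstack(C, E)
putdown(C)
unstack(E, D)
putdown(E)
pickup(C)
stack(C, D)

step 1 (unstack(C, E)): towers=[A; B; D/E] holding=C
step 2 (putdown(C)): towers=[A; B; C; D/E] holding=-
step 3 (unstack(E, D)): towers=[A; B; C; D] holding=E
step 4 (putdown(E)): towers=[A; B; C; D; E] holding=-
step 5 (pickup(C)): towers=[A; B; D; E] holding=C
step 6 (stack(C, D)): towers=[A; B; D/C; E] holding=-
goal check: towers=[A; B; D/C; E] holding=- — reached (length 6, optimal by BFS)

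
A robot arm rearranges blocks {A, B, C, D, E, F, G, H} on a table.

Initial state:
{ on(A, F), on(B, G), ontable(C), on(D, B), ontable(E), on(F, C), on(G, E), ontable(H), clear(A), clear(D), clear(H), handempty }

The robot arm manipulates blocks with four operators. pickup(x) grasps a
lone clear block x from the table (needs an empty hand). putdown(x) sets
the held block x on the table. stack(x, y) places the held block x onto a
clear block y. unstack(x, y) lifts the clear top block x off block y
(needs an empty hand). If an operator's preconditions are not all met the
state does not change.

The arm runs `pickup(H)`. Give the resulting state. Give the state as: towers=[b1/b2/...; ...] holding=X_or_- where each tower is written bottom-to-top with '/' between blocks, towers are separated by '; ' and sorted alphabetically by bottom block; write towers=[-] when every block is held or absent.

before: towers=[C/F/A; E/G/B/D; H] holding=-
pre[pickup(H)]: clear(H) ok, ontable(H) ok, handempty ok
all met → apply pickup(H)
after:  towers=[C/F/A; E/G/B/D] holding=H

towers=[C/F/A; E/G/B/D] holding=H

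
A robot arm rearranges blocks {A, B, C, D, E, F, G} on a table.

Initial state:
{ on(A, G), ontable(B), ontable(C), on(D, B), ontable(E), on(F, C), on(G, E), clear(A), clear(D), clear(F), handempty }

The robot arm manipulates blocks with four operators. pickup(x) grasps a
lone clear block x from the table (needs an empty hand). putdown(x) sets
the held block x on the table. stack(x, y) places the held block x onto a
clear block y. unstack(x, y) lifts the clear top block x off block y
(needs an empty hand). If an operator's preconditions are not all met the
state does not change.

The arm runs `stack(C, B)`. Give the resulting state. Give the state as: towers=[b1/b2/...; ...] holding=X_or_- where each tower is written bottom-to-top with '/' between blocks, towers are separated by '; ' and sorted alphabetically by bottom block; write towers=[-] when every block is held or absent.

towers=[B/D; C/F; E/G/A] holding=-

before: towers=[B/D; C/F; E/G/A] holding=-
pre[stack(C, B)]: holding(C) fail, clear(B) fail, C≠B ok
holding(C), clear(B) unmet → stack(C, B) is a no-op
after:  towers=[B/D; C/F; E/G/A] holding=-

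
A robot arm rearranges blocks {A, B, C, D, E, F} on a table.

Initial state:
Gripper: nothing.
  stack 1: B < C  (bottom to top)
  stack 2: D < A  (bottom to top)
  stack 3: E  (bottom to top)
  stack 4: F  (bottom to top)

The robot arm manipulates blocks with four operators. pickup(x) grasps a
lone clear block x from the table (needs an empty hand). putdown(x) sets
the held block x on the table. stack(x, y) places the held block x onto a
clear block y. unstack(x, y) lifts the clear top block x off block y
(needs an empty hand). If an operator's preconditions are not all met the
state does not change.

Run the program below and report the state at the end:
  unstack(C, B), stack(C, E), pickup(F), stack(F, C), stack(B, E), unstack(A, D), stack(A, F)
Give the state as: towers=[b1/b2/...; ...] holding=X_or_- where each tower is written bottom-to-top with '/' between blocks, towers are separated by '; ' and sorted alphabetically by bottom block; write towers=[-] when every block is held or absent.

step 1 (unstack(C, B)): towers=[B; D/A; E; F] holding=C
step 2 (stack(C, E)): towers=[B; D/A; E/C; F] holding=-
step 3 (pickup(F)): towers=[B; D/A; E/C] holding=F
step 4 (stack(F, C)): towers=[B; D/A; E/C/F] holding=-
step 5 (stack(B, E)) [no-op]: towers=[B; D/A; E/C/F] holding=-
step 6 (unstack(A, D)): towers=[B; D; E/C/F] holding=A
step 7 (stack(A, F)): towers=[B; D; E/C/F/A] holding=-

towers=[B; D; E/C/F/A] holding=-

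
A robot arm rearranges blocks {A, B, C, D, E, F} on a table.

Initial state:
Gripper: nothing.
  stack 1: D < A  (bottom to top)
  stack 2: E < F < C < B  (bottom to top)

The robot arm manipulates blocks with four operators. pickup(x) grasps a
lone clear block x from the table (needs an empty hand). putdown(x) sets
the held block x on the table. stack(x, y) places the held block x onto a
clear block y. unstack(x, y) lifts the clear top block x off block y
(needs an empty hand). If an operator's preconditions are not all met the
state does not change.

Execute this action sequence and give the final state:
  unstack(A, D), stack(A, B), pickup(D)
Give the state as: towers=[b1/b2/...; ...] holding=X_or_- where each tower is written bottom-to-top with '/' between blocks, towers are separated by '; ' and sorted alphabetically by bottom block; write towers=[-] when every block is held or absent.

towers=[E/F/C/B/A] holding=D

step 1 (unstack(A, D)): towers=[D; E/F/C/B] holding=A
step 2 (stack(A, B)): towers=[D; E/F/C/B/A] holding=-
step 3 (pickup(D)): towers=[E/F/C/B/A] holding=D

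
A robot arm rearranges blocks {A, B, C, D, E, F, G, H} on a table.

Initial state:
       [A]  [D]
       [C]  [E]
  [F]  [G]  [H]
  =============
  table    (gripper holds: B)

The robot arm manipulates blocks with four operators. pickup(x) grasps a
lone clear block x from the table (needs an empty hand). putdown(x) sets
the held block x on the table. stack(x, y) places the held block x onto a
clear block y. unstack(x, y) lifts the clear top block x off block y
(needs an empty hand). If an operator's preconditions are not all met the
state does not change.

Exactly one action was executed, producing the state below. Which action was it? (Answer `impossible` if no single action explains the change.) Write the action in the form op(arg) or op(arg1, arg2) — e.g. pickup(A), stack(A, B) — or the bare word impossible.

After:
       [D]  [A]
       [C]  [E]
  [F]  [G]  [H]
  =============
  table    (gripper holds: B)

target: towers=[F; G/C/D; H/E/A] holding=B
        putdown(B) → towers=[B; F; G/C/A; H/E/D] holding=-
       stack(B, A) → towers=[F; G/C/A/B; H/E/D] holding=-
       stack(B, F) → towers=[F/B; G/C/A; H/E/D] holding=-
       stack(B, D) → towers=[F; G/C/A; H/E/D/B] holding=-
none of the 4 applicable actions match → impossible

impossible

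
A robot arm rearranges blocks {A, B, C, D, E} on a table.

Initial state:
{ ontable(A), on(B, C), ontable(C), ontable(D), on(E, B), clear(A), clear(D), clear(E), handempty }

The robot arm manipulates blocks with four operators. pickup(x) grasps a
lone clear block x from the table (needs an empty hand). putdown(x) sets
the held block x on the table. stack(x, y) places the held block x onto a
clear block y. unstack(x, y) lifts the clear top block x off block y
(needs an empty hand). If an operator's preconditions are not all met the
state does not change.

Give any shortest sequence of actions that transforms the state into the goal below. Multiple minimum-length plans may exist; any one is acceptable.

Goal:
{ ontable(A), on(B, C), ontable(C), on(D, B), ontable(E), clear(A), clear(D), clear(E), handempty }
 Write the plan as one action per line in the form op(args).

unstack(E, B)
putdown(E)
pickup(D)
stack(D, B)

step 1 (unstack(E, B)): towers=[A; C/B; D] holding=E
step 2 (putdown(E)): towers=[A; C/B; D; E] holding=-
step 3 (pickup(D)): towers=[A; C/B; E] holding=D
step 4 (stack(D, B)): towers=[A; C/B/D; E] holding=-
goal check: towers=[A; C/B/D; E] holding=- — reached (length 4, optimal by BFS)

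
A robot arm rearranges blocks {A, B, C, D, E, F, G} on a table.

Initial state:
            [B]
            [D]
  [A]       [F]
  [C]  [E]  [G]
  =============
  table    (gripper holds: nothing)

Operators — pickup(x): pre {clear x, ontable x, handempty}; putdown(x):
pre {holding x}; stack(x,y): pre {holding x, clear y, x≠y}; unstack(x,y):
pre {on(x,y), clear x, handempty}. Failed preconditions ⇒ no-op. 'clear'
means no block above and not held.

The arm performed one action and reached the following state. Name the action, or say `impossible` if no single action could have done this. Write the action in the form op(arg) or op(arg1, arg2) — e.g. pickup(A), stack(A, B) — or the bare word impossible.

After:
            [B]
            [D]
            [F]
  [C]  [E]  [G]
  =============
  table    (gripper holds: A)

unstack(A, C)

target: towers=[C; E; G/F/D/B] holding=A
     unstack(B, D) → towers=[C/A; E; G/F/D] holding=B
     unstack(A, C) → towers=[C; E; G/F/D/B] holding=A  ← match
         pickup(E) → towers=[C/A; G/F/D/B] holding=E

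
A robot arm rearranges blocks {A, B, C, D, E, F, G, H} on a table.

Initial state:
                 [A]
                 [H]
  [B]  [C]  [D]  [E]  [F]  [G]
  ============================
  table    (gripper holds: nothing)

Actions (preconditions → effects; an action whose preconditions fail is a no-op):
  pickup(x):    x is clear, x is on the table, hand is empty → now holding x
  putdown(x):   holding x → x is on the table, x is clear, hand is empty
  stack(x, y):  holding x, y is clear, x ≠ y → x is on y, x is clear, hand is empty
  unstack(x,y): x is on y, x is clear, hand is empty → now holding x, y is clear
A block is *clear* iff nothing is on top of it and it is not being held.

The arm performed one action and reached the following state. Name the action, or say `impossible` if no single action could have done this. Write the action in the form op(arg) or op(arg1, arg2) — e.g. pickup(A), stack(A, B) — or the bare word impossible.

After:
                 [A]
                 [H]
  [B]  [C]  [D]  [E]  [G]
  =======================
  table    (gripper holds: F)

pickup(F)

target: towers=[B; C; D; E/H/A; G] holding=F
         pickup(G) → towers=[B; C; D; E/H/A; F] holding=G
     unstack(A, H) → towers=[B; C; D; E/H; F; G] holding=A
         pickup(B) → towers=[C; D; E/H/A; F; G] holding=B
         pickup(F) → towers=[B; C; D; E/H/A; G] holding=F  ← match
         pickup(D) → towers=[B; C; E/H/A; F; G] holding=D
         pickup(C) → towers=[B; D; E/H/A; F; G] holding=C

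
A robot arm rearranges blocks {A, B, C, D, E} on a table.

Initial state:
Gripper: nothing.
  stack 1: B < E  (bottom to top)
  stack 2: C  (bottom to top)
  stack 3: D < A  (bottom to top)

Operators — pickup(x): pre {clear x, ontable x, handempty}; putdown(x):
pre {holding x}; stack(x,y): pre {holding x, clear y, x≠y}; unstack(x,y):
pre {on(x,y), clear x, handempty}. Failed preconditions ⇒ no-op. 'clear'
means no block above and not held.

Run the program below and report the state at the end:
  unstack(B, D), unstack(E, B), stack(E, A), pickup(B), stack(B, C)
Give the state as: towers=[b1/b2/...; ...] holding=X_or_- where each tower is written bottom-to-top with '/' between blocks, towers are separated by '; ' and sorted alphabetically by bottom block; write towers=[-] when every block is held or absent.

towers=[C/B; D/A/E] holding=-

step 1 (unstack(B, D)) [no-op]: towers=[B/E; C; D/A] holding=-
step 2 (unstack(E, B)): towers=[B; C; D/A] holding=E
step 3 (stack(E, A)): towers=[B; C; D/A/E] holding=-
step 4 (pickup(B)): towers=[C; D/A/E] holding=B
step 5 (stack(B, C)): towers=[C/B; D/A/E] holding=-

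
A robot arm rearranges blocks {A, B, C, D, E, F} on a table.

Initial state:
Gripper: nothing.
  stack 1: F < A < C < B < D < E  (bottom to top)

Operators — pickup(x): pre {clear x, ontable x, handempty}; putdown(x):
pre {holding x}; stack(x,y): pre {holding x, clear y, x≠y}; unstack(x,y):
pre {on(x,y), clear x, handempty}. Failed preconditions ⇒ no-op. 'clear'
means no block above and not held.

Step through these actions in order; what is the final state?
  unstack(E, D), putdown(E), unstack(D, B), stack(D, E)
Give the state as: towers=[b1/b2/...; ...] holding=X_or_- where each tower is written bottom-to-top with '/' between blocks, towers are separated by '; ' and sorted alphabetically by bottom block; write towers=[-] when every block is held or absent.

step 1 (unstack(E, D)): towers=[F/A/C/B/D] holding=E
step 2 (putdown(E)): towers=[E; F/A/C/B/D] holding=-
step 3 (unstack(D, B)): towers=[E; F/A/C/B] holding=D
step 4 (stack(D, E)): towers=[E/D; F/A/C/B] holding=-

towers=[E/D; F/A/C/B] holding=-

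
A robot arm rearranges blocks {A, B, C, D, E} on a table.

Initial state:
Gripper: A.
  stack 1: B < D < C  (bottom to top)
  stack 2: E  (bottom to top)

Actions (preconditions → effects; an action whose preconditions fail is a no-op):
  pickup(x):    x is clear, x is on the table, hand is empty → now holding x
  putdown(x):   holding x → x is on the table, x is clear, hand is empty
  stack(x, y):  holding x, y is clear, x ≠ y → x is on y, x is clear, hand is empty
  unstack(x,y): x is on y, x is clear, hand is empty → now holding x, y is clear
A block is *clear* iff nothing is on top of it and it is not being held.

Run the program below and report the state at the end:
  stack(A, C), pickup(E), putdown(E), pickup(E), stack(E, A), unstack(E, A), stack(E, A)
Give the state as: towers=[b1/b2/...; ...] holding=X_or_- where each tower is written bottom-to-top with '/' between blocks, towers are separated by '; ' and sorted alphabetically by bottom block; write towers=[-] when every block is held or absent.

towers=[B/D/C/A/E] holding=-

step 1 (stack(A, C)): towers=[B/D/C/A; E] holding=-
step 2 (pickup(E)): towers=[B/D/C/A] holding=E
step 3 (putdown(E)): towers=[B/D/C/A; E] holding=-
step 4 (pickup(E)): towers=[B/D/C/A] holding=E
step 5 (stack(E, A)): towers=[B/D/C/A/E] holding=-
step 6 (unstack(E, A)): towers=[B/D/C/A] holding=E
step 7 (stack(E, A)): towers=[B/D/C/A/E] holding=-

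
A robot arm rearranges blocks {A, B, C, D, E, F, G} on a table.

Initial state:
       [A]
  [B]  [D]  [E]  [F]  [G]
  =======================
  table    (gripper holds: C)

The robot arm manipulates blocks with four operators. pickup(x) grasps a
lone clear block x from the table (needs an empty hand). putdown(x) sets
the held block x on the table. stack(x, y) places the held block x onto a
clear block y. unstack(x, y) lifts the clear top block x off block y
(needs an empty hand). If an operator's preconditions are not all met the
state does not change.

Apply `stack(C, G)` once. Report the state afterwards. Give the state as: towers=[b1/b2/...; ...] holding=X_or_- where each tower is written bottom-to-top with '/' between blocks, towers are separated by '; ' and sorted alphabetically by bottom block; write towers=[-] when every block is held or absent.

before: towers=[B; D/A; E; F; G] holding=C
pre[stack(C, G)]: holding(C) ✓, clear(G) ✓, C≠G ✓
all met → apply stack(C, G)
after:  towers=[B; D/A; E; F; G/C] holding=-

towers=[B; D/A; E; F; G/C] holding=-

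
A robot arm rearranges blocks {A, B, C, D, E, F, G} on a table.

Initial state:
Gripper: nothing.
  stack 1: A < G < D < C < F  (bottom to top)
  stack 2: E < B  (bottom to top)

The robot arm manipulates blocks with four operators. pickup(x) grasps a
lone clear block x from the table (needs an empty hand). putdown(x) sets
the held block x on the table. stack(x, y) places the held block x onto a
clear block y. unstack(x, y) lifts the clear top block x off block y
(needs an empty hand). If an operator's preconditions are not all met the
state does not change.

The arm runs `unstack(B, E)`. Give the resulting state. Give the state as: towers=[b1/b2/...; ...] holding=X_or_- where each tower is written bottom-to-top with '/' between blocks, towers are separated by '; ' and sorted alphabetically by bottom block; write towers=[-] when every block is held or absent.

before: towers=[A/G/D/C/F; E/B] holding=-
pre[unstack(B, E)]: on(B,E) yes, clear(B) yes, handempty yes
all met → apply unstack(B, E)
after:  towers=[A/G/D/C/F; E] holding=B

towers=[A/G/D/C/F; E] holding=B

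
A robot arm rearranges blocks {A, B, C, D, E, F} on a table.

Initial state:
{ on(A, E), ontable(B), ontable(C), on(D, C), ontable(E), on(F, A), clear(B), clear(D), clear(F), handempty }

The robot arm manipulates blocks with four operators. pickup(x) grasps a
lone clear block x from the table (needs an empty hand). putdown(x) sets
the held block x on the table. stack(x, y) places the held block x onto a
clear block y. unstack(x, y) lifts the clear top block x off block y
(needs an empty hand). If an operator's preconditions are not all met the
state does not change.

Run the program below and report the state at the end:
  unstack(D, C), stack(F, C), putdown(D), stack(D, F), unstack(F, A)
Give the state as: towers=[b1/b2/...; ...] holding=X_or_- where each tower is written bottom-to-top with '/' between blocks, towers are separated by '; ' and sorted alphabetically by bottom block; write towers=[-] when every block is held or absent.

towers=[B; C; D; E/A] holding=F

step 1 (unstack(D, C)): towers=[B; C; E/A/F] holding=D
step 2 (stack(F, C)) [no-op]: towers=[B; C; E/A/F] holding=D
step 3 (putdown(D)): towers=[B; C; D; E/A/F] holding=-
step 4 (stack(D, F)) [no-op]: towers=[B; C; D; E/A/F] holding=-
step 5 (unstack(F, A)): towers=[B; C; D; E/A] holding=F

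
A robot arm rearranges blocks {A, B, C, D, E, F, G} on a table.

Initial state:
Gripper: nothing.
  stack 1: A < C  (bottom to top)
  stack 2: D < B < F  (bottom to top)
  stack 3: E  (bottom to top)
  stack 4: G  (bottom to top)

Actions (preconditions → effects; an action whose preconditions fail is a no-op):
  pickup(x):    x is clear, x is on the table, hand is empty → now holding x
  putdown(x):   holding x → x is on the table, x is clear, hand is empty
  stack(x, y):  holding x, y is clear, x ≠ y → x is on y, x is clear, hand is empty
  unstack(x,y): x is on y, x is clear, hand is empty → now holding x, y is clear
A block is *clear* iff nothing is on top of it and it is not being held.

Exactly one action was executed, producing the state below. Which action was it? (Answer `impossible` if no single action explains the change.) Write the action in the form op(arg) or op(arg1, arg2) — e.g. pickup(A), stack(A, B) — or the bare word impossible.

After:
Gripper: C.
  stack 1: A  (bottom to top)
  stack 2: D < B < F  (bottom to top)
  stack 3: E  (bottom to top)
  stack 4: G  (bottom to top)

unstack(C, A)

target: towers=[A; D/B/F; E; G] holding=C
     unstack(F, B) → towers=[A/C; D/B; E; G] holding=F
         pickup(G) → towers=[A/C; D/B/F; E] holding=G
         pickup(E) → towers=[A/C; D/B/F; G] holding=E
     unstack(C, A) → towers=[A; D/B/F; E; G] holding=C  ← match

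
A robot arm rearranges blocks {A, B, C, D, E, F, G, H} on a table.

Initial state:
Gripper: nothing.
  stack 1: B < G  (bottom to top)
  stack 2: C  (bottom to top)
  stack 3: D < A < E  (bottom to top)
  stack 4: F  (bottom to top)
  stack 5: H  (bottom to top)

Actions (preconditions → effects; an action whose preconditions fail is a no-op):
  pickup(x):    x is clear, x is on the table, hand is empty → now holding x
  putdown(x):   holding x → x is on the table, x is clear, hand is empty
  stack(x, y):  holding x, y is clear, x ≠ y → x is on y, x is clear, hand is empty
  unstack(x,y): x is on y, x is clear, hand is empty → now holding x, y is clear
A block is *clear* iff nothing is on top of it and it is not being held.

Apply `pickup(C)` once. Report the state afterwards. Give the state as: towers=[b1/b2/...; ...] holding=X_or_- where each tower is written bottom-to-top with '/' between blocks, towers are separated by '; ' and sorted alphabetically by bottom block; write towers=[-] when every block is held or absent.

towers=[B/G; D/A/E; F; H] holding=C

before: towers=[B/G; C; D/A/E; F; H] holding=-
pre[pickup(C)]: clear(C) ✓, ontable(C) ✓, handempty ✓
all met → apply pickup(C)
after:  towers=[B/G; D/A/E; F; H] holding=C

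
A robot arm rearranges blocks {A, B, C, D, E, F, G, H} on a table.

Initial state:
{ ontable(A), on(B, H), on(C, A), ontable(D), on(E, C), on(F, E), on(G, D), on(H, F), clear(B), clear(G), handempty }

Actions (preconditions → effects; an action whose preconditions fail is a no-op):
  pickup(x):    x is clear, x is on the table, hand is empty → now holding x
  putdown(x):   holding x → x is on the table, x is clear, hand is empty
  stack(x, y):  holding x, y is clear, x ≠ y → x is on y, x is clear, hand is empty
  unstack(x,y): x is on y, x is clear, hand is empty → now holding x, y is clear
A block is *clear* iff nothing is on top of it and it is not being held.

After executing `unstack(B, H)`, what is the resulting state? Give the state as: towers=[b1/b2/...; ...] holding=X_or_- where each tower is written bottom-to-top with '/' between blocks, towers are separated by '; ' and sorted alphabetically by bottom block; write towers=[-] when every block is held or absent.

before: towers=[A/C/E/F/H/B; D/G] holding=-
pre[unstack(B, H)]: on(B,H) ok, clear(B) ok, handempty ok
all met → apply unstack(B, H)
after:  towers=[A/C/E/F/H; D/G] holding=B

towers=[A/C/E/F/H; D/G] holding=B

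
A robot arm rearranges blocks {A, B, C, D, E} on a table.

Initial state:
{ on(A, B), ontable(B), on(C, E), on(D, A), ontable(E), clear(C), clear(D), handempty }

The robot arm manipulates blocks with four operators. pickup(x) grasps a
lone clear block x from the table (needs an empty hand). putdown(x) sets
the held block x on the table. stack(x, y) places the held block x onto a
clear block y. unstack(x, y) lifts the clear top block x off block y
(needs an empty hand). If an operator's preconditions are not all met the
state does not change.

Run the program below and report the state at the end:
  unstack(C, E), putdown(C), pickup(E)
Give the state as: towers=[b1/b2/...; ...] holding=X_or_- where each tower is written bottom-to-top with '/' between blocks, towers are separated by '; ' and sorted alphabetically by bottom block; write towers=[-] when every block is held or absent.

towers=[B/A/D; C] holding=E

step 1 (unstack(C, E)): towers=[B/A/D; E] holding=C
step 2 (putdown(C)): towers=[B/A/D; C; E] holding=-
step 3 (pickup(E)): towers=[B/A/D; C] holding=E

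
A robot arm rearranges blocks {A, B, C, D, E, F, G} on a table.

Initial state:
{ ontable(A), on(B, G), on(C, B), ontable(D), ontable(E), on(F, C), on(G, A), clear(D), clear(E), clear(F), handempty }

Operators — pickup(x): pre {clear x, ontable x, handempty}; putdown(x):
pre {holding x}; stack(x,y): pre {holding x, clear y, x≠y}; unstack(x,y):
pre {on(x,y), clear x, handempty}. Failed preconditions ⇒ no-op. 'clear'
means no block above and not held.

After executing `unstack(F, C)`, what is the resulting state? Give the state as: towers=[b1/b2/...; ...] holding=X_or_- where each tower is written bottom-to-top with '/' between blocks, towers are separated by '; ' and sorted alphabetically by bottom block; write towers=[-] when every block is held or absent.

before: towers=[A/G/B/C/F; D; E] holding=-
pre[unstack(F, C)]: on(F,C) ✓, clear(F) ✓, handempty ✓
all met → apply unstack(F, C)
after:  towers=[A/G/B/C; D; E] holding=F

towers=[A/G/B/C; D; E] holding=F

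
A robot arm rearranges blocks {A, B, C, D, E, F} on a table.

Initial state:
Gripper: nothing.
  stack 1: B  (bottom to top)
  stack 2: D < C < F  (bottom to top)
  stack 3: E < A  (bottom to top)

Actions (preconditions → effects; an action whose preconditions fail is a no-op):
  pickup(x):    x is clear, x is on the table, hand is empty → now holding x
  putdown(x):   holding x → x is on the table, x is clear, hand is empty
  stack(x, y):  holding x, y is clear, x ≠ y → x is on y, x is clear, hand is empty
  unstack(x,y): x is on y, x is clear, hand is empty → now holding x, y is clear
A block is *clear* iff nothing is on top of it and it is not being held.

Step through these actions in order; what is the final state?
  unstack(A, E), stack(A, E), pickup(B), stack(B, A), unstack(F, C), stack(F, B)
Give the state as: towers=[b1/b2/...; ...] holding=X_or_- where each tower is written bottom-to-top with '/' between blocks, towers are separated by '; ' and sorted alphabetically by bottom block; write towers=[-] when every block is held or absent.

step 1 (unstack(A, E)): towers=[B; D/C/F; E] holding=A
step 2 (stack(A, E)): towers=[B; D/C/F; E/A] holding=-
step 3 (pickup(B)): towers=[D/C/F; E/A] holding=B
step 4 (stack(B, A)): towers=[D/C/F; E/A/B] holding=-
step 5 (unstack(F, C)): towers=[D/C; E/A/B] holding=F
step 6 (stack(F, B)): towers=[D/C; E/A/B/F] holding=-

towers=[D/C; E/A/B/F] holding=-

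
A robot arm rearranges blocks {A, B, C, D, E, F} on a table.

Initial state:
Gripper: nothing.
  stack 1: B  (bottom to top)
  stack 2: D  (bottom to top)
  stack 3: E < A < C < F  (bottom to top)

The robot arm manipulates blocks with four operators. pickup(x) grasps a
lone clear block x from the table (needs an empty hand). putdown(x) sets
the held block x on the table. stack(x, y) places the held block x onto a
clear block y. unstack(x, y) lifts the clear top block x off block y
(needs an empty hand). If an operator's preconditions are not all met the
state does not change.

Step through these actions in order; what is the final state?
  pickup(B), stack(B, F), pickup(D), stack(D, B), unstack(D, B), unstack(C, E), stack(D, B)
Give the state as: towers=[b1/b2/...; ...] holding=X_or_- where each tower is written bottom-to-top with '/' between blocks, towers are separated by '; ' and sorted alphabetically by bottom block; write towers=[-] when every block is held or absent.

towers=[E/A/C/F/B/D] holding=-

step 1 (pickup(B)): towers=[D; E/A/C/F] holding=B
step 2 (stack(B, F)): towers=[D; E/A/C/F/B] holding=-
step 3 (pickup(D)): towers=[E/A/C/F/B] holding=D
step 4 (stack(D, B)): towers=[E/A/C/F/B/D] holding=-
step 5 (unstack(D, B)): towers=[E/A/C/F/B] holding=D
step 6 (unstack(C, E)) [no-op]: towers=[E/A/C/F/B] holding=D
step 7 (stack(D, B)): towers=[E/A/C/F/B/D] holding=-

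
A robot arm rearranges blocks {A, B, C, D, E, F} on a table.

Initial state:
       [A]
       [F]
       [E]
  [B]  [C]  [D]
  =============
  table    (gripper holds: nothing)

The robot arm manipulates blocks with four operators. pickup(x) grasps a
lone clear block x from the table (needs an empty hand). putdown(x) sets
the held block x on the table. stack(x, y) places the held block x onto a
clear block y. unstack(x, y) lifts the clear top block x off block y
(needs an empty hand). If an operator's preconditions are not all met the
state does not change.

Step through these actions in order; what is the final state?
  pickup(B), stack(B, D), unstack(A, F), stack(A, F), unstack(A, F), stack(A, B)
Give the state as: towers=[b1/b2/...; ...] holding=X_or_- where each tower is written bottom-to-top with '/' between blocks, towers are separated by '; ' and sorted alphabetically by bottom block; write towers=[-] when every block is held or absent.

towers=[C/E/F; D/B/A] holding=-

step 1 (pickup(B)): towers=[C/E/F/A; D] holding=B
step 2 (stack(B, D)): towers=[C/E/F/A; D/B] holding=-
step 3 (unstack(A, F)): towers=[C/E/F; D/B] holding=A
step 4 (stack(A, F)): towers=[C/E/F/A; D/B] holding=-
step 5 (unstack(A, F)): towers=[C/E/F; D/B] holding=A
step 6 (stack(A, B)): towers=[C/E/F; D/B/A] holding=-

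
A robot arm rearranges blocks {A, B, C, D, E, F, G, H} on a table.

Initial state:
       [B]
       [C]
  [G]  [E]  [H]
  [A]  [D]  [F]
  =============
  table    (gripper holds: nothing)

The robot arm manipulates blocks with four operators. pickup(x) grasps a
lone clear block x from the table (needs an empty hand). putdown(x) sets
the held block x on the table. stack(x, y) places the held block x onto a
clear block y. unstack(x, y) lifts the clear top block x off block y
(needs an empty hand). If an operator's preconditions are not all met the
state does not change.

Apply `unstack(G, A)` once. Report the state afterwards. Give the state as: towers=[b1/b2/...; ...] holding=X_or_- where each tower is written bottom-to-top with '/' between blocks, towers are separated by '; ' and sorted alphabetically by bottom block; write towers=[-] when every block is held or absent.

towers=[A; D/E/C/B; F/H] holding=G

before: towers=[A/G; D/E/C/B; F/H] holding=-
pre[unstack(G, A)]: on(G,A) yes, clear(G) yes, handempty yes
all met → apply unstack(G, A)
after:  towers=[A; D/E/C/B; F/H] holding=G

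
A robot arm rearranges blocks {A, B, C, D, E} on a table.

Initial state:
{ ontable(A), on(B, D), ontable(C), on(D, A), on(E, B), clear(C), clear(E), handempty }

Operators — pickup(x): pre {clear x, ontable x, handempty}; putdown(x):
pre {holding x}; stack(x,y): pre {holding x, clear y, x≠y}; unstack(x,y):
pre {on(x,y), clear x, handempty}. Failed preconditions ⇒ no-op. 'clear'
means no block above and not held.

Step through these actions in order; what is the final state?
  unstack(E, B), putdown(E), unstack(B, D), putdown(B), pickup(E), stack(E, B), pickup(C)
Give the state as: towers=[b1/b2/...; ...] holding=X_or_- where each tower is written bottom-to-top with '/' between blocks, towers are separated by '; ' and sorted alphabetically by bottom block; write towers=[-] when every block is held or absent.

towers=[A/D; B/E] holding=C

step 1 (unstack(E, B)): towers=[A/D/B; C] holding=E
step 2 (putdown(E)): towers=[A/D/B; C; E] holding=-
step 3 (unstack(B, D)): towers=[A/D; C; E] holding=B
step 4 (putdown(B)): towers=[A/D; B; C; E] holding=-
step 5 (pickup(E)): towers=[A/D; B; C] holding=E
step 6 (stack(E, B)): towers=[A/D; B/E; C] holding=-
step 7 (pickup(C)): towers=[A/D; B/E] holding=C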